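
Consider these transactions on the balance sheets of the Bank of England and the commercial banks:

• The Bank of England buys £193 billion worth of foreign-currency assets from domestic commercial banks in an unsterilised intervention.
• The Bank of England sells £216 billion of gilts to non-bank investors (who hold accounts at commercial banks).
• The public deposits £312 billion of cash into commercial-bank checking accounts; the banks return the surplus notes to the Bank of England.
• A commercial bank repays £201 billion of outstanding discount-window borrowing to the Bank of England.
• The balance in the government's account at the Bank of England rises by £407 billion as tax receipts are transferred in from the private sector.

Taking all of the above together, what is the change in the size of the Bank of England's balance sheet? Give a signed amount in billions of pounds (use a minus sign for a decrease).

-£224 billion

Bank of England balance sheet:
  Assets:      Securities −£216B, Loans to banks −£201B, Foreign assets +£193B
  Liabilities: Bank reserves −£319B, Currency in circulation −£312B, Government deposits +£407B
Change in total Bank of England assets = -£224 billion.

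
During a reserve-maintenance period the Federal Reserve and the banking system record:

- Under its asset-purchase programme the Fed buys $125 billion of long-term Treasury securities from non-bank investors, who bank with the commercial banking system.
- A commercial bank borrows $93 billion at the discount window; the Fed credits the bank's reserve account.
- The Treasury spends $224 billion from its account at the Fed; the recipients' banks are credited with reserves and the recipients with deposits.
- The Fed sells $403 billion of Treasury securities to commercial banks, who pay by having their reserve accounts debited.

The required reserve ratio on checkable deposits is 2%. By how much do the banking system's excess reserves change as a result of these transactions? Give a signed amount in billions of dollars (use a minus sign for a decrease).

+$32.02 billion

Asset purchase (from non-banks) $125 billion: reserves +$125B, deposits +$125B.
Discount-window loan $93 billion: reserves +$93B, deposits 0.
Government spending $224 billion: reserves +$224B, deposits +$224B.
OMO sale (to banks) $403 billion: reserves −$403B, deposits 0.
Totals: Δreserves = +$39B, Δdeposits = +$349B.
Δrequired reserves = 2% × +$349B = +$6.98B.
Δexcess reserves = Δreserves − Δrequired = +$39B − (+$6.98B) = +$32.02 billion.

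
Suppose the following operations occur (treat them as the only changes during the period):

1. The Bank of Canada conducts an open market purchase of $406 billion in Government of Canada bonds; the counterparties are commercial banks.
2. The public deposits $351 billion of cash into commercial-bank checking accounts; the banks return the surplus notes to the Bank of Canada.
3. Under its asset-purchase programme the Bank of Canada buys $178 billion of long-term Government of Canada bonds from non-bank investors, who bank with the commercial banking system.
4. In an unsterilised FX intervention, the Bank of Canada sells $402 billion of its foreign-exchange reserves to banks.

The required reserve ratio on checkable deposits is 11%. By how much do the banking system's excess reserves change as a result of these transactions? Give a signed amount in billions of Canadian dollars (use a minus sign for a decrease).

OMO purchase (from banks) $406 billion: reserves +$406B, deposits 0.
Currency deposit $351 billion: reserves +$351B, deposits +$351B.
Asset purchase (from non-banks) $178 billion: reserves +$178B, deposits +$178B.
FX sale $402 billion: reserves −$402B, deposits 0.
Totals: Δreserves = +$533B, Δdeposits = +$529B.
Δrequired reserves = 11% × +$529B = +$58.19B.
Δexcess reserves = Δreserves − Δrequired = +$533B − (+$58.19B) = +$474.81 billion.

+$474.81 billion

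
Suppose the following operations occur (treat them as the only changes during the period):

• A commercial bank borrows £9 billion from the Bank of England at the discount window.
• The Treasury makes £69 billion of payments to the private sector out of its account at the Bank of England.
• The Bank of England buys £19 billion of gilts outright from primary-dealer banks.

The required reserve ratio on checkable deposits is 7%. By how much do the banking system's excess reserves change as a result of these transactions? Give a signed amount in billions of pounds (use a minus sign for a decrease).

+£92.17 billion

Discount-window loan £9 billion: reserves +£9B, deposits 0.
Government spending £69 billion: reserves +£69B, deposits +£69B.
OMO purchase (from banks) £19 billion: reserves +£19B, deposits 0.
Totals: Δreserves = +£97B, Δdeposits = +£69B.
Δrequired reserves = 7% × +£69B = +£4.83B.
Δexcess reserves = Δreserves − Δrequired = +£97B − (+£4.83B) = +£92.17 billion.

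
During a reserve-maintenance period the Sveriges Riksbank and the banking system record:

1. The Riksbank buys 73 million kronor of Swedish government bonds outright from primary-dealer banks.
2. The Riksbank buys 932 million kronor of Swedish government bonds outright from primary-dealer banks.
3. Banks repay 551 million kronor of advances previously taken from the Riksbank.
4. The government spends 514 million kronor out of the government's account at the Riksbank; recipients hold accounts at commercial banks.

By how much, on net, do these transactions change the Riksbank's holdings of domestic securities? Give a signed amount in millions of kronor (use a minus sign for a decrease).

Riksbank balance sheet:
  Assets:      Securities +1005M, Loans to banks −551M
  Liabilities: Bank reserves +968M, Government deposits −514M
So the change in the Riksbank's holdings of domestic securities is +1005 million.

+1005 million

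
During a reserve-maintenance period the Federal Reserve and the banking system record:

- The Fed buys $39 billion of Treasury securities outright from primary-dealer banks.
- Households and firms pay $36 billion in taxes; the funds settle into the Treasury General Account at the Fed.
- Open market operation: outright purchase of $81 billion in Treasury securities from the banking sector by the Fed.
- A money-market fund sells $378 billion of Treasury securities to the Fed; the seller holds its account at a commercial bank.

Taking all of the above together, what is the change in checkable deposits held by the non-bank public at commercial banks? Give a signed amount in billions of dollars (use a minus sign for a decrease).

+$342 billion

Fed balance sheet:
  Assets:      Securities +$498B
  Liabilities: Bank reserves +$462B, Government deposits +$36B
Commercial banking system:
  Assets:      Reserves at CB +$462B, Securities −$120B
  Liabilities: Checkable deposits +$342B
So the change in checkable deposits held by the non-bank public at commercial banks is +$342 billion.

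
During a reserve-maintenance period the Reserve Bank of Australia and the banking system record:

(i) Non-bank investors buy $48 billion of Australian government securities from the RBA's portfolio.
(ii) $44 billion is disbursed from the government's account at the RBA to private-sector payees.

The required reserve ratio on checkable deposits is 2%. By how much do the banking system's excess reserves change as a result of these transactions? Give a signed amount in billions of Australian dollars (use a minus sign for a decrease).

-$3.92 billion

Asset sale (to non-banks) $48 billion: reserves −$48B, deposits −$48B.
Government spending $44 billion: reserves +$44B, deposits +$44B.
Totals: Δreserves = −$4B, Δdeposits = −$4B.
Δrequired reserves = 2% × −$4B = −$0.08B.
Δexcess reserves = Δreserves − Δrequired = −$4B − (−$0.08B) = -$3.92 billion.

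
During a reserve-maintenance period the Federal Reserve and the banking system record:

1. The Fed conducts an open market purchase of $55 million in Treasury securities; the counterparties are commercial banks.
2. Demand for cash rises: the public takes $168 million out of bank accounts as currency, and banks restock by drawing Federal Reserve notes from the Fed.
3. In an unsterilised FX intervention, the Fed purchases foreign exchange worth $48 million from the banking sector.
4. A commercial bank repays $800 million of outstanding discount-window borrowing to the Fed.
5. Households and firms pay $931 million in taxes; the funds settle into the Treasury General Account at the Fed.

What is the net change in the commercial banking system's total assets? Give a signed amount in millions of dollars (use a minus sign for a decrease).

OMO purchase (from banks) $55 million: just an asset swap on bank balance sheets → 0.
Currency withdrawal $168 million: bank balance sheets shrink → −$168M.
FX purchase $48 million: just an asset swap on bank balance sheets → 0.
Discount-window repayment $800 million: bank balance sheets shrink → −$800M.
Government account inflow $931 million: bank balance sheets shrink → −$931M.
Net: 0 − 168 + 0 − 800 − 931 = -$1899 million.

-$1899 million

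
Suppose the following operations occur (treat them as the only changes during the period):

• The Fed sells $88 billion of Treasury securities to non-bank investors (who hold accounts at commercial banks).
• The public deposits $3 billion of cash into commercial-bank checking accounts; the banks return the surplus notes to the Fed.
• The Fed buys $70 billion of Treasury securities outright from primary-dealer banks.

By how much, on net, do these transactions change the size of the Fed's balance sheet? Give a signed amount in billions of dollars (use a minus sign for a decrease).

Asset sale (to non-banks) $88 billion: a Fed asset is shed → −$88B.
Currency deposit $3 billion: only the composition of liabilities changes → 0.
OMO purchase (from banks) $70 billion: a Fed asset is acquired → +$70B.
Net: −88 + 0 + 70 = -$18 billion.

-$18 billion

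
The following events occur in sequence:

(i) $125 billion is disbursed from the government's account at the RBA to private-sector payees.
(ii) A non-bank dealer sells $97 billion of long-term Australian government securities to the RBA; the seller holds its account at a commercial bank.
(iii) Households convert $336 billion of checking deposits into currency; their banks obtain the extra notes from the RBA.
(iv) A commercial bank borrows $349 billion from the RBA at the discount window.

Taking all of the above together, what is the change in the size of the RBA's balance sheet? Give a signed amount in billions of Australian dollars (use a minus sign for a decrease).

Government spending $125 billion: only the composition of liabilities changes → 0.
Asset purchase (from non-banks) $97 billion: an RBA asset is acquired → +$97B.
Currency withdrawal $336 billion: only the composition of liabilities changes → 0.
Discount-window loan $349 billion: an RBA asset is acquired → +$349B.
Net: 0 + 97 + 0 + 349 = +$446 billion.

+$446 billion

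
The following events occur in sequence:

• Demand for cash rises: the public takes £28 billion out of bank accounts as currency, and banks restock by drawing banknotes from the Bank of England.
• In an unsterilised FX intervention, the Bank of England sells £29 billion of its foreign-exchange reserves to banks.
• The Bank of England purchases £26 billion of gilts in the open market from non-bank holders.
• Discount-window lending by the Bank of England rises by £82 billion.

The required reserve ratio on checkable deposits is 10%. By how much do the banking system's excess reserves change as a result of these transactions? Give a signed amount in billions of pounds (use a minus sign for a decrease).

+£51.2 billion

Currency withdrawal £28 billion: reserves −£28B, deposits −£28B.
FX sale £29 billion: reserves −£29B, deposits 0.
Asset purchase (from non-banks) £26 billion: reserves +£26B, deposits +£26B.
Discount-window loan £82 billion: reserves +£82B, deposits 0.
Totals: Δreserves = +£51B, Δdeposits = −£2B.
Δrequired reserves = 10% × −£2B = −£0.2B.
Δexcess reserves = Δreserves − Δrequired = +£51B − (−£0.2B) = +£51.2 billion.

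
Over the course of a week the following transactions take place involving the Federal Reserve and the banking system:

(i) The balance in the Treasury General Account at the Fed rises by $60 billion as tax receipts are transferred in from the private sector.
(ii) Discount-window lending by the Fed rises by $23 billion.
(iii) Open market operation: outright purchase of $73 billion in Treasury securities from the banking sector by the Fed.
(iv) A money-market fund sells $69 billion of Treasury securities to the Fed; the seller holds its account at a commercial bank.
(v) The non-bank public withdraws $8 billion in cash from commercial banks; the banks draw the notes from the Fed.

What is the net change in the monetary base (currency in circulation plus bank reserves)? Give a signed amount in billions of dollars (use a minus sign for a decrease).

Fed balance sheet:
  Assets:      Securities +$142B, Loans to banks +$23B
  Liabilities: Bank reserves +$97B, Currency in circulation +$8B, Government deposits +$60B
Monetary base = currency + reserves: +$8B + (+$97B) = +$105 billion.

+$105 billion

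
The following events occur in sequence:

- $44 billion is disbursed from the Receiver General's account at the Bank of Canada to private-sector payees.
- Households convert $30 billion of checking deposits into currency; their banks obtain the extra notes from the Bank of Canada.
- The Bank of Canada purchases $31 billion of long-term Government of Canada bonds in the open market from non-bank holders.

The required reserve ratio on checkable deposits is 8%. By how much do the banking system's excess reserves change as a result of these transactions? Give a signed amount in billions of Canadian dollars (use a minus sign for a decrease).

+$41.4 billion

Government spending $44 billion: reserves +$44B, deposits +$44B.
Currency withdrawal $30 billion: reserves −$30B, deposits −$30B.
Asset purchase (from non-banks) $31 billion: reserves +$31B, deposits +$31B.
Totals: Δreserves = +$45B, Δdeposits = +$45B.
Δrequired reserves = 8% × +$45B = +$3.6B.
Δexcess reserves = Δreserves − Δrequired = +$45B − (+$3.6B) = +$41.4 billion.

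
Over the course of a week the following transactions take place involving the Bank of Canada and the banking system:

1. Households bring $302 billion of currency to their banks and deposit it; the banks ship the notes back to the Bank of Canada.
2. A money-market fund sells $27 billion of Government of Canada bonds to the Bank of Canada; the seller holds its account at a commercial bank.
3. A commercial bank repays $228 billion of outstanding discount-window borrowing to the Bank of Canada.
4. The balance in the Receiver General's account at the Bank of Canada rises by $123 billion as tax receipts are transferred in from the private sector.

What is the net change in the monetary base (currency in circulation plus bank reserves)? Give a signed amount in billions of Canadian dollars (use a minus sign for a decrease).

Bank of Canada balance sheet:
  Assets:      Securities +$27B, Loans to banks −$228B
  Liabilities: Bank reserves −$22B, Currency in circulation −$302B, Government deposits +$123B
Commercial banking system:
  Assets:      Reserves at CB −$22B
  Liabilities: Checkable deposits +$206B, Borrowings from CB −$228B
Monetary base = currency + reserves: −$302B + (−$22B) = -$324 billion.

-$324 billion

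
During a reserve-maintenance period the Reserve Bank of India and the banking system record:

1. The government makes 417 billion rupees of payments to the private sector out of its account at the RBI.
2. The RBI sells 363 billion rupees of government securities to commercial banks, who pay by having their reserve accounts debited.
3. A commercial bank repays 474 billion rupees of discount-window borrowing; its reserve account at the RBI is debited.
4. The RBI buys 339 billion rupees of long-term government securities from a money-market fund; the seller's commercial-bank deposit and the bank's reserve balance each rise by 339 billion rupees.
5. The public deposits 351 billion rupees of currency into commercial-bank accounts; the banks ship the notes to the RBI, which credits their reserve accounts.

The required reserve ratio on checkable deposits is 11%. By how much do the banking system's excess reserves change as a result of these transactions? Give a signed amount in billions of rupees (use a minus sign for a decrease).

Government spending 417 billion rupees: reserves +417B, deposits +417B.
OMO sale (to banks) 363 billion rupees: reserves −363B, deposits 0.
Discount-window repayment 474 billion rupees: reserves −474B, deposits 0.
Asset purchase (from non-banks) 339 billion rupees: reserves +339B, deposits +339B.
Currency deposit 351 billion rupees: reserves +351B, deposits +351B.
Totals: Δreserves = +270B, Δdeposits = +1107B.
Δrequired reserves = 11% × +1107B = +121.77B.
Δexcess reserves = Δreserves − Δrequired = +270B − (+121.77B) = +148.23 billion.

+148.23 billion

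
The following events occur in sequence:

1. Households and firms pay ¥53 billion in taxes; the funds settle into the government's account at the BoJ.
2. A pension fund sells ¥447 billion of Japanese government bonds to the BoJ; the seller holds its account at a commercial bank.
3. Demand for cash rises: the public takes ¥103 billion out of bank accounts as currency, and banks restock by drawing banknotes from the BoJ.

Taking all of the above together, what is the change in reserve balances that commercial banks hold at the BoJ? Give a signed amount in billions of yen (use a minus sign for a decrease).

+¥291 billion

Government account inflow ¥53 billion: funds move from bank reserves into the government account → −¥53B.
Asset purchase (from non-banks) ¥447 billion: the BoJ pays by crediting reserve accounts → +¥447B.
Currency withdrawal ¥103 billion: banks swap reserves for currency → −¥103B.
Net: −53 + 447 − 103 = +¥291 billion.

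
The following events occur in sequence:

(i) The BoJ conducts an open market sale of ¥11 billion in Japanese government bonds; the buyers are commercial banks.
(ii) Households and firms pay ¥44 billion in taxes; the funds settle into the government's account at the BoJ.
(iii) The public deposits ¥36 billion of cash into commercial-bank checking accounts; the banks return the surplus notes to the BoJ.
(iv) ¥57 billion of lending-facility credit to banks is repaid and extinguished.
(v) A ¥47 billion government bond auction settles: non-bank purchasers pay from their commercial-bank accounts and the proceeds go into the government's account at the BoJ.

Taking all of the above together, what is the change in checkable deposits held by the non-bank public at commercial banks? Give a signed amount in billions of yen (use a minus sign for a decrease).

BoJ balance sheet:
  Assets:      Securities −¥11B, Loans to banks −¥57B
  Liabilities: Bank reserves −¥123B, Currency in circulation −¥36B, Government deposits +¥91B
Commercial banking system:
  Assets:      Reserves at CB −¥123B, Securities +¥11B
  Liabilities: Checkable deposits −¥55B, Borrowings from CB −¥57B
So the change in checkable deposits held by the non-bank public at commercial banks is -¥55 billion.

-¥55 billion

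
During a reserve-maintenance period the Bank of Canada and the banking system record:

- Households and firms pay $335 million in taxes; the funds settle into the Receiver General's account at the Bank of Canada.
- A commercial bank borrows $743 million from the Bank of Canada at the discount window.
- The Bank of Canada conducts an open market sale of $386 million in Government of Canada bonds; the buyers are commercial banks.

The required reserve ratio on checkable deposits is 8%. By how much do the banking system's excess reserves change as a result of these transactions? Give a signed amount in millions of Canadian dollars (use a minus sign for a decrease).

+$48.8 million

Government account inflow $335 million: reserves −$335M, deposits −$335M.
Discount-window loan $743 million: reserves +$743M, deposits 0.
OMO sale (to banks) $386 million: reserves −$386M, deposits 0.
Totals: Δreserves = +$22M, Δdeposits = −$335M.
Δrequired reserves = 8% × −$335M = −$26.8M.
Δexcess reserves = Δreserves − Δrequired = +$22M − (−$26.8M) = +$48.8 million.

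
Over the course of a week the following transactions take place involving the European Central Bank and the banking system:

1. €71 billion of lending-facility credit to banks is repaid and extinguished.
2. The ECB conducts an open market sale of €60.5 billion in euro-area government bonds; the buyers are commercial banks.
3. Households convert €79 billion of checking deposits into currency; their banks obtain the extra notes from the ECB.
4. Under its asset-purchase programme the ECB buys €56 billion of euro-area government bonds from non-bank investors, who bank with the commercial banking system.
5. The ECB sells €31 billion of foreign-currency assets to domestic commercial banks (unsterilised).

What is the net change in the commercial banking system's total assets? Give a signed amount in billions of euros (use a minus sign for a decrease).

Discount-window repayment €71 billion: bank balance sheets shrink → −€71B.
OMO sale (to banks) €60.5 billion: just an asset swap on bank balance sheets → 0.
Currency withdrawal €79 billion: bank balance sheets shrink → −€79B.
Asset purchase (from non-banks) €56 billion: bank balance sheets expand → +€56B.
FX sale €31 billion: just an asset swap on bank balance sheets → 0.
Net: −71 + 0 − 79 + 56 + 0 = -€94 billion.

-€94 billion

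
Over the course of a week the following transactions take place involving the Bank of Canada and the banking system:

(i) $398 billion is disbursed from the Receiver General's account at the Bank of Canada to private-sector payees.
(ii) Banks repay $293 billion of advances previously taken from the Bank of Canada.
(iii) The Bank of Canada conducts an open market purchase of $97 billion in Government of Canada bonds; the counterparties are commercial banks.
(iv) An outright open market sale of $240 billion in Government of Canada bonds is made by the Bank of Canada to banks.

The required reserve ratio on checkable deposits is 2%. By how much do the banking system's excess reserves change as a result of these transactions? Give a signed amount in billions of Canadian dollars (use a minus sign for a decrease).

Government spending $398 billion: reserves +$398B, deposits +$398B.
Discount-window repayment $293 billion: reserves −$293B, deposits 0.
OMO purchase (from banks) $97 billion: reserves +$97B, deposits 0.
OMO sale (to banks) $240 billion: reserves −$240B, deposits 0.
Totals: Δreserves = −$38B, Δdeposits = +$398B.
Δrequired reserves = 2% × +$398B = +$7.96B.
Δexcess reserves = Δreserves − Δrequired = −$38B − (+$7.96B) = -$45.96 billion.

-$45.96 billion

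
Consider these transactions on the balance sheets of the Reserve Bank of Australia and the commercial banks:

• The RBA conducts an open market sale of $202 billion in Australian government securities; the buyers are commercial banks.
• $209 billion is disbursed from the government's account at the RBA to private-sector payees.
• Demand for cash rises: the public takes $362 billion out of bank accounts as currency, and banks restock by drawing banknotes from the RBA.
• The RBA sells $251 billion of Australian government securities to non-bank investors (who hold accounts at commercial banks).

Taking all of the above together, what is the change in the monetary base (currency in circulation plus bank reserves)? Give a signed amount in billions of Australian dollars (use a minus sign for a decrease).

OMO sale (to banks) $202 billion: RBA balance sheet contracts → −$202B.
Government spending $209 billion: a non-base liability converts back to reserves → +$209B.
Currency withdrawal $362 billion: just a shift between currency and reserves — both are base money → 0.
Asset sale (to non-banks) $251 billion: RBA balance sheet contracts → −$251B.
Net: −202 + 209 + 0 − 251 = -$244 billion.

-$244 billion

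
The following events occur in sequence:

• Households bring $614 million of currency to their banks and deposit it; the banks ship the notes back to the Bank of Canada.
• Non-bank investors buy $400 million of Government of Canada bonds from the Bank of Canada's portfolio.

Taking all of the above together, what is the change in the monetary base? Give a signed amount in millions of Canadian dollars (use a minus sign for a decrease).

Bank of Canada balance sheet:
  Assets:      Securities −$400M
  Liabilities: Bank reserves +$214M, Currency in circulation −$614M
Monetary base = currency + reserves: −$614M + (+$214M) = -$400 million.

-$400 million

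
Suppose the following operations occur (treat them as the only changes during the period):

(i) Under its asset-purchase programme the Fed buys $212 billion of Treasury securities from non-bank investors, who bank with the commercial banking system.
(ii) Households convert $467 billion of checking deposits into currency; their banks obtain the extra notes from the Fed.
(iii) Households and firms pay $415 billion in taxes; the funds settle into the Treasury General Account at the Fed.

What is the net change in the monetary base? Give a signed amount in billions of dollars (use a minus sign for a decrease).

Fed balance sheet:
  Assets:      Securities +$212B
  Liabilities: Bank reserves −$670B, Currency in circulation +$467B, Government deposits +$415B
Monetary base = currency + reserves: +$467B + (−$670B) = -$203 billion.

-$203 billion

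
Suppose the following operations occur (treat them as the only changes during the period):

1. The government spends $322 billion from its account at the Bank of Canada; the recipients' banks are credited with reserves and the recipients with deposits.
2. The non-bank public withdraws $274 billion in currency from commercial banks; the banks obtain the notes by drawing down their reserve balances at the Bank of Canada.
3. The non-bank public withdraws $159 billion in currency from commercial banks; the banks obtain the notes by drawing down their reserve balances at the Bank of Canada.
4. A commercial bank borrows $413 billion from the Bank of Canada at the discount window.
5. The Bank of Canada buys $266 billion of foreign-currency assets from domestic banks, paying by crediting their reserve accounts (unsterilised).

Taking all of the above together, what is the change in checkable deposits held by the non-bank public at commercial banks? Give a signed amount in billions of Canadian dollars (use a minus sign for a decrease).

-$111 billion

Bank of Canada balance sheet:
  Assets:      Loans to banks +$413B, Foreign assets +$266B
  Liabilities: Bank reserves +$568B, Currency in circulation +$433B, Government deposits −$322B
Commercial banking system:
  Assets:      Reserves at CB +$568B, Foreign assets −$266B
  Liabilities: Checkable deposits −$111B, Borrowings from CB +$413B
So the change in checkable deposits held by the non-bank public at commercial banks is -$111 billion.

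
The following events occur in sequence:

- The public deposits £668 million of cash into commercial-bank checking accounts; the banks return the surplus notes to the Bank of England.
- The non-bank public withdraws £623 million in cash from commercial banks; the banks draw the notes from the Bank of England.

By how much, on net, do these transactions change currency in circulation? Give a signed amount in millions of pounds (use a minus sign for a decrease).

Bank of England balance sheet:
  Assets:      no change
  Liabilities: Bank reserves +£45M, Currency in circulation −£45M
So the change in currency in circulation is -£45 million.

-£45 million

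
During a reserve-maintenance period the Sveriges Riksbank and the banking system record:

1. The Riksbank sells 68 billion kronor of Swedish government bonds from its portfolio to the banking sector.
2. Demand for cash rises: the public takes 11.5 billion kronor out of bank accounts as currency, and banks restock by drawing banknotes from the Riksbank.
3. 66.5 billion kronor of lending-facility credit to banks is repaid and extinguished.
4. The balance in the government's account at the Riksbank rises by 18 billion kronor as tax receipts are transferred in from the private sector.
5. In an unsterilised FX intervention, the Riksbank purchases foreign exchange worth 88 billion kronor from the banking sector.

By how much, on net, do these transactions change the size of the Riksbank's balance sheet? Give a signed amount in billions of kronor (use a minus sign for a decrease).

-46.5 billion

Riksbank balance sheet:
  Assets:      Securities −68B, Loans to banks −66.5B, Foreign assets +88B
  Liabilities: Bank reserves −76B, Currency in circulation +11.5B, Government deposits +18B
Commercial banking system:
  Assets:      Reserves at CB −76B, Securities +68B, Foreign assets −88B
  Liabilities: Checkable deposits −29.5B, Borrowings from CB −66.5B
Change in total Riksbank assets = -46.5 billion.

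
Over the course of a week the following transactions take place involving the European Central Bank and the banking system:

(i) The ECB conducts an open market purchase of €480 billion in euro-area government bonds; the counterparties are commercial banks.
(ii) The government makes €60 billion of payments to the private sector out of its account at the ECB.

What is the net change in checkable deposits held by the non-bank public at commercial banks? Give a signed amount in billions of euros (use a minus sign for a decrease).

+€60 billion

OMO purchase (from banks) €480 billion: the counterparty is a bank, so public deposits are unchanged → 0.
Government spending €60 billion: non-bank counterparties' bank balances rise → +€60B.
Net: 0 + 60 = +€60 billion.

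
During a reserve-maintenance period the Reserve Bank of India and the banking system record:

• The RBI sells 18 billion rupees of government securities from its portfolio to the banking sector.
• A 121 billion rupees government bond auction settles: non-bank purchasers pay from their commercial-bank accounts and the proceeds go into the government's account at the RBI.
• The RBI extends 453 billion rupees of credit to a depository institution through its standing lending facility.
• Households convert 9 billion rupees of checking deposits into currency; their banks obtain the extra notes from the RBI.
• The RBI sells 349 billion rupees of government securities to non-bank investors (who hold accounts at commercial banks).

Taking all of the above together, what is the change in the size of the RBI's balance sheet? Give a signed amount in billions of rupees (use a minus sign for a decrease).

+86 billion

RBI balance sheet:
  Assets:      Securities −367B, Loans to banks +453B
  Liabilities: Bank reserves −44B, Currency in circulation +9B, Government deposits +121B
Commercial banking system:
  Assets:      Reserves at CB −44B, Securities +18B
  Liabilities: Checkable deposits −479B, Borrowings from CB +453B
Change in total RBI assets = +86 billion.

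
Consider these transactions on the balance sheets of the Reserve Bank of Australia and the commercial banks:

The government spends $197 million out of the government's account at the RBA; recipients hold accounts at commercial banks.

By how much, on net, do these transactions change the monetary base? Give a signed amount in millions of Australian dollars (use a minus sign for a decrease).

RBA balance sheet:
  Assets:      no change
  Liabilities: Bank reserves +$197M, Government deposits −$197M
Commercial banking system:
  Assets:      Reserves at CB +$197M
  Liabilities: Checkable deposits +$197M
Monetary base = currency + reserves: 0 + (+$197M) = +$197 million.

+$197 million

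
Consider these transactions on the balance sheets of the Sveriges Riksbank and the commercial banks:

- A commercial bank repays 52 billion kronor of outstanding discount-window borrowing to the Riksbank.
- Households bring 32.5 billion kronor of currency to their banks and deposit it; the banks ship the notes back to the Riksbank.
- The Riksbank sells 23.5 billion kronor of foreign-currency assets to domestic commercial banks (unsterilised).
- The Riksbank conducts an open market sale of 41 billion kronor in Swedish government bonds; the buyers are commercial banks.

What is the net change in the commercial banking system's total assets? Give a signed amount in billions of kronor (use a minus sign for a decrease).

-19.5 billion

Riksbank balance sheet:
  Assets:      Securities −41B, Loans to banks −52B, Foreign assets −23.5B
  Liabilities: Bank reserves −84B, Currency in circulation −32.5B
Commercial banking system:
  Assets:      Reserves at CB −84B, Securities +41B, Foreign assets +23.5B
  Liabilities: Checkable deposits +32.5B, Borrowings from CB −52B
Change in total bank assets = -19.5 billion.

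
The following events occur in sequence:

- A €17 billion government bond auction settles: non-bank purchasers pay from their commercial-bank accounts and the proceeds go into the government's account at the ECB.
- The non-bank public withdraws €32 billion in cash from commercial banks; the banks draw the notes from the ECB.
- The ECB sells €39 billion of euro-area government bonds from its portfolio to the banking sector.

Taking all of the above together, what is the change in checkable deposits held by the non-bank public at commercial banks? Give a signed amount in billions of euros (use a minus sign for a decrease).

ECB balance sheet:
  Assets:      Securities −€39B
  Liabilities: Bank reserves −€88B, Currency in circulation +€32B, Government deposits +€17B
Commercial banking system:
  Assets:      Reserves at CB −€88B, Securities +€39B
  Liabilities: Checkable deposits −€49B
So the change in checkable deposits held by the non-bank public at commercial banks is -€49 billion.

-€49 billion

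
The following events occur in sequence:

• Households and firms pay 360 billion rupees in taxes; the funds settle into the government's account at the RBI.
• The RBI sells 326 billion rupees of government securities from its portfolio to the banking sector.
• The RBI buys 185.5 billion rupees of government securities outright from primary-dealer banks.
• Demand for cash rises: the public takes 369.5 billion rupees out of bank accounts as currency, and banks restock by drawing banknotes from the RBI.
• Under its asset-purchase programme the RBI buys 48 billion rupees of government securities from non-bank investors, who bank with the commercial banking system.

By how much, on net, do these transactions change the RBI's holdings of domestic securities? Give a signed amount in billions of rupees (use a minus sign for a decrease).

-92.5 billion

Government account inflow 360 billion rupees: the RBI's securities portfolio is untouched → 0.
OMO sale (to banks) 326 billion rupees: securities removed from the RBI's portfolio → −326B.
OMO purchase (from banks) 185.5 billion rupees: securities added to the RBI's portfolio → +185.5B.
Currency withdrawal 369.5 billion rupees: the RBI's securities portfolio is untouched → 0.
Asset purchase (from non-banks) 48 billion rupees: securities added to the RBI's portfolio → +48B.
Net: 0 − 326 + 185.5 + 0 + 48 = -92.5 billion.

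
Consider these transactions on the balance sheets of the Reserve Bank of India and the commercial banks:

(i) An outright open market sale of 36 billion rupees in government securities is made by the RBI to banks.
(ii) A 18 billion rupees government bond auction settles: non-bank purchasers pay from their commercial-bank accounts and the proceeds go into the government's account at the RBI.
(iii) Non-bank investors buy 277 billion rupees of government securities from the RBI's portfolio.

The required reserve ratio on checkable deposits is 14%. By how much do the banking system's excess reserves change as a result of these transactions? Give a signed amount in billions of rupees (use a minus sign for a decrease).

OMO sale (to banks) 36 billion rupees: reserves −36B, deposits 0.
Government account inflow 18 billion rupees: reserves −18B, deposits −18B.
Asset sale (to non-banks) 277 billion rupees: reserves −277B, deposits −277B.
Totals: Δreserves = −331B, Δdeposits = −295B.
Δrequired reserves = 14% × −295B = −41.3B.
Δexcess reserves = Δreserves − Δrequired = −331B − (−41.3B) = -289.7 billion.

-289.7 billion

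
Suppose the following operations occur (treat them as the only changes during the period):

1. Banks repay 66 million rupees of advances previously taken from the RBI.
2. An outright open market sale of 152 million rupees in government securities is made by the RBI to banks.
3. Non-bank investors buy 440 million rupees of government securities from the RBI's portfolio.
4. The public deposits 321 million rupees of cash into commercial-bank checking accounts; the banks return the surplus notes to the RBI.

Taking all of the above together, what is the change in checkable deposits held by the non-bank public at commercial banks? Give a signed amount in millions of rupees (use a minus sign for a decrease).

-119 million

Discount-window repayment 66 million rupees: the counterparty is a bank, so public deposits are unchanged → 0.
OMO sale (to banks) 152 million rupees: the counterparty is a bank, so public deposits are unchanged → 0.
Asset sale (to non-banks) 440 million rupees: non-bank counterparties' bank balances fall → −440M.
Currency deposit 321 million rupees: non-bank counterparties' bank balances rise → +321M.
Net: 0 + 0 − 440 + 321 = -119 million.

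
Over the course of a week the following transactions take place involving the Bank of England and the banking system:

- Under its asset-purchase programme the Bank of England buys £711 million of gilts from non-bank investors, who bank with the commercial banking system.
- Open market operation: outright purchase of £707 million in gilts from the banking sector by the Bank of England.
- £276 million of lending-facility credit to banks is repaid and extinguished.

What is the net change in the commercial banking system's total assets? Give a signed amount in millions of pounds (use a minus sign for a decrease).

Bank of England balance sheet:
  Assets:      Securities +£1418M, Loans to banks −£276M
  Liabilities: Bank reserves +£1142M
Commercial banking system:
  Assets:      Reserves at CB +£1142M, Securities −£707M
  Liabilities: Checkable deposits +£711M, Borrowings from CB −£276M
Change in total bank assets = +£435 million.

+£435 million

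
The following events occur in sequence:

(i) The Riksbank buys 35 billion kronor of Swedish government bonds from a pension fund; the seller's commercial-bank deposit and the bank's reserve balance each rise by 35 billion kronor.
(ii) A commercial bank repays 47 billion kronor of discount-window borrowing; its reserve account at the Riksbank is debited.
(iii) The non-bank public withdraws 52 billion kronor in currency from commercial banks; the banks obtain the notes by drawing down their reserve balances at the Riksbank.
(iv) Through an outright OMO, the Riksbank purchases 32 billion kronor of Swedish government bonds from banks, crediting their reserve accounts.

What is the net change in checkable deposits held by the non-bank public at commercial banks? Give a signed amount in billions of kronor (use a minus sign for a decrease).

-17 billion

Asset purchase (from non-banks) 35 billion kronor: non-bank counterparties' bank balances rise → +35B.
Discount-window repayment 47 billion kronor: the counterparty is a bank, so public deposits are unchanged → 0.
Currency withdrawal 52 billion kronor: non-bank counterparties' bank balances fall → −52B.
OMO purchase (from banks) 32 billion kronor: the counterparty is a bank, so public deposits are unchanged → 0.
Net: 35 + 0 − 52 + 0 = -17 billion.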